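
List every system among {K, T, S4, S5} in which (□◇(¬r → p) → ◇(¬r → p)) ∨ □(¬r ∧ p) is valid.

T, S4, S5

K-tableau for the negation ¬((□◇(¬r → p) → ◇(¬r → p)) ∨ □(¬r ∧ p)):
1. ¬((□◇(¬r → p) → ◇(¬r → p)) ∨ □(¬r ∧ p)), w0
2. ¬(□◇(¬r → p) → ◇(¬r → p)), w0
3. ¬□(¬r ∧ p), w0
4. □◇(¬r → p), w0
5. ¬◇(¬r → p), w0
6. ¬(¬r ∧ p), w1
7. ◇(¬r → p), w1
8. ¬(¬r → p), w1
9. ¬r, w1
10. ¬p, w1
11. ¬r → p, w2
12. p, w2
Accessibility: w0Rw1, w1Rw2
Complete open branch: countermodel on a K-frame, so not valid in K.
T-tableau for the negation ¬((□◇(¬r → p) → ◇(¬r → p)) ∨ □(¬r ∧ p)):
1. ¬((□◇(¬r → p) → ◇(¬r → p)) ∨ □(¬r ∧ p)), w0
2. ¬(□◇(¬r → p) → ◇(¬r → p)), w0
3. ¬□(¬r ∧ p), w0
4. □◇(¬r → p), w0
5. ¬◇(¬r → p), w0
6. ◇(¬r → p), w0
7. ¬(¬r → p), w0
8. ¬r, w0
9. ¬p, w0
10. ¬(¬r ∧ p), w1
11. ◇(¬r → p), w1
12. ¬(¬r → p), w1
13. ¬r, w1
14. ¬p, w1
15. ¬r → p, w2
16. ◇(¬r → p), w2
17. ¬(¬r → p), w2
18. ¬r, w2
19. ¬p, w2
20. p, w2
Accessibility: w0Rw0, w0Rw1, w0Rw2, w1Rw1, w2Rw2
Branch closes: p and ¬p both at w2.
Every branch closes (one shown): valid in T, hence also in S4, S5 (every theorem of T is a theorem of S4 and S5).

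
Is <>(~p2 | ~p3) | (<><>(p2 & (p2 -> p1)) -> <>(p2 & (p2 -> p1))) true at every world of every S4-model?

Tableau for the negation ~(<>(~p2 | ~p3) | (<><>(p2 & (p2 -> p1)) -> <>(p2 & (p2 -> p1)))):
1. ~(<>(~p2 | ~p3) | (<><>(p2 & (p2 -> p1)) -> <>(p2 & (p2 -> p1)))), w0
2. ~<>(~p2 | ~p3), w0
3. ~(<><>(p2 & (p2 -> p1)) -> <>(p2 & (p2 -> p1))), w0
4. <><>(p2 & (p2 -> p1)), w0
5. ~<>(p2 & (p2 -> p1)), w0
6. ~(~p2 | ~p3), w0
7. p2, w0
8. p3, w0
9. ~(p2 & (p2 -> p1)), w0
10. ~(p2 -> p1), w0
11. ~p1, w0
12. <>(p2 & (p2 -> p1)), w1
13. ~(~p2 | ~p3), w1
14. p2, w1
15. p3, w1
16. ~(p2 & (p2 -> p1)), w1
17. ~(p2 -> p1), w1
18. ~p1, w1
19. p2 & (p2 -> p1), w2
20. p2, w2
21. p2 -> p1, w2
22. ~(~p2 | ~p3), w2
23. p3, w2
24. ~(p2 & (p2 -> p1)), w2
25. p1, w2
26. ~(p2 -> p1), w2
27. ~p1, w2
Accessibility: w0Rw0, w0Rw1, w0Rw2, w1Rw1, w1Rw2, w2Rw2
Branch closes: p1 and ~p1 both at w2.
All branches of the negation close; one closing branch shown above.

Yes, valid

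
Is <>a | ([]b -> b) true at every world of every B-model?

Valid

Tableau for the negation ~(<>a | ([]b -> b)):
1. ~(<>a | ([]b -> b)), w0
2. ~<>a, w0   [~|-rule on 1]
3. ~([]b -> b), w0   [~|-rule on 1]
4. []b, w0   [~->-rule on 3]
5. ~b, w0   [~->-rule on 3]
6. ~a, w0   [~<>-rule on 2 via w0Rw0]
7. b, w0   [[]-rule on 4 via w0Rw0]
Accessibility: w0Rw0
Branch closes: b and ~b both at w0.
Every branch of the negation's tableau closes; the branch above is one of them.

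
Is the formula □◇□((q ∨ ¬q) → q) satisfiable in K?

1. □◇□((q ∨ ¬q) → q), w0

Yes, satisfiable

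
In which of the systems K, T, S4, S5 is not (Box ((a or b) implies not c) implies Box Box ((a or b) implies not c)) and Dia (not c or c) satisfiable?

K, T

T-tableau for the formula:
1. not (Box ((a or b) implies not c) implies Box Box ((a or b) implies not c)) and Dia (not c or c), u
2. not (Box ((a or b) implies not c) implies Box Box ((a or b) implies not c)), u
3. Dia (not c or c), u
4. Box ((a or b) implies not c), u
5. not Box Box ((a or b) implies not c), u
6. (a or b) implies not c, u
7. not c, u
8. not c or c, v
9. (a or b) implies not c, v
10. c, v
11. not (a or b), v
12. not a, v
13. not b, v
14. not Box ((a or b) implies not c), w
15. (a or b) implies not c, w
16. not c, w
17. not ((a or b) implies not c), x
18. a or b, x
19. c, x
20. b, x
Accessibility: uRu, uRv, uRw, vRv, wRw, wRx, xRx
Complete open branch: satisfiable in T, hence also in K (this T-model is also a K-model).
S4-tableau for the formula:
1. not (Box ((a or b) implies not c) implies Box Box ((a or b) implies not c)) and Dia (not c or c), u
2. not (Box ((a or b) implies not c) implies Box Box ((a or b) implies not c)), u
3. Dia (not c or c), u
4. Box ((a or b) implies not c), u
5. not Box Box ((a or b) implies not c), u
6. (a or b) implies not c, u
7. not (a or b), u
8. not a, u
9. not b, u
10. not c or c, v
11. (a or b) implies not c, v
12. c, v
13. not (a or b), v
14. not a, v
15. not b, v
16. not Box ((a or b) implies not c), w
17. (a or b) implies not c, w
18. not (a or b), w
19. not a, w
20. not b, w
21. not ((a or b) implies not c), x
22. a or b, x
23. c, x
24. (a or b) implies not c, x
25. b, x
26. not (a or b), x
27. not a, x
28. not b, x
Accessibility: uRu, uRv, uRw, uRx, vRv, wRw, wRx, xRx
Branch closes: b and not b both at x.
Every branch closes (one shown): unsatisfiable in S4, hence also in S5 (every S5-frame is an S4-frame).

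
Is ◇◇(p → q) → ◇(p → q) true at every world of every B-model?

Tableau for the negation ¬(◇◇(p → q) → ◇(p → q)):
1. ¬(◇◇(p → q) → ◇(p → q)), w0
2. ◇◇(p → q), w0
3. ¬◇(p → q), w0
4. ¬(p → q), w0
5. p, w0
6. ¬q, w0
7. ◇(p → q), w1
8. ¬(p → q), w1
9. p, w1
10. ¬q, w1
11. p → q, w2
12. q, w2
Accessibility: w0Rw0, w0Rw1, w1Rw0, w1Rw1, w1Rw2, w2Rw1, w2Rw2
The negation has an open branch (countermodel exists).

No, not valid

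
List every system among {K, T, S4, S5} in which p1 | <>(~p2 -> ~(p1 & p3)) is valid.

T-tableau for the negation ~(p1 | <>(~p2 -> ~(p1 & p3))):
1. ~(p1 | <>(~p2 -> ~(p1 & p3))), u
2. ~p1, u
3. ~<>(~p2 -> ~(p1 & p3)), u
4. ~(~p2 -> ~(p1 & p3)), u
5. ~p2, u
6. p1 & p3, u
7. p1, u
8. p3, u
Accessibility: uRu
Branch closes: p1 and ~p1 both at u.
Every branch closes (one shown): valid in T, hence also in S4, S5 (every theorem of T is a theorem of S4 and S5).
K-tableau for the negation ~(p1 | <>(~p2 -> ~(p1 & p3))):
1. ~(p1 | <>(~p2 -> ~(p1 & p3))), u
2. ~p1, u
3. ~<>(~p2 -> ~(p1 & p3)), u
Complete open branch: countermodel on a K-frame, so not valid in K.

T, S4, S5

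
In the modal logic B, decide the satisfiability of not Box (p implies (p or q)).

Unsatisfiable

1. not Box (p implies (p or q)), u
2. not (p implies (p or q)), v
3. p, v
4. not (p or q), v
5. not p, v
6. not q, v
Accessibility: uRu, uRv, vRu, vRv
Branch closes: p and not p both at v.
(One branch shown.) All branches close.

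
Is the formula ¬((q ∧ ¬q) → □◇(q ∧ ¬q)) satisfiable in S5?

1. ¬((q ∧ ¬q) → □◇(q ∧ ¬q)), w0
2. q ∧ ¬q, w0
3. ¬□◇(q ∧ ¬q), w0
4. q, w0
5. ¬q, w0
Accessibility: w0Rw0
Branch closes: q and ¬q both at w0.
All branches of the tableau close; one closing branch shown above.

No, unsatisfiable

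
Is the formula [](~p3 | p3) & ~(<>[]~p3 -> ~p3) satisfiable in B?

No, unsatisfiable

1. [](~p3 | p3) & ~(<>[]~p3 -> ~p3), 0
2. [](~p3 | p3), 0
3. ~(<>[]~p3 -> ~p3), 0
4. <>[]~p3, 0
5. p3, 0
6. ~p3 | p3, 0
7. []~p3, 1
8. ~p3 | p3, 1
9. ~p3, 0
Accessibility: 0R0, 0R1, 1R0, 1R1
Branch closes: p3 and ~p3 both at 0.
(One branch shown.) All branches close.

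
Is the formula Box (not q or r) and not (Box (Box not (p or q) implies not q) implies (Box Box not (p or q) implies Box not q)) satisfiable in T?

1. Box (not q or r) and not (Box (Box not (p or q) implies not q) implies (Box Box not (p or q) implies Box not q)), w0
2. Box (not q or r), w0   [and-rule on 1]
3. not (Box (Box not (p or q) implies not q) implies (Box Box not (p or q) implies Box not q)), w0   [and-rule on 1]
4. Box (Box not (p or q) implies not q), w0   [neg-implies-rule on 3]
5. not (Box Box not (p or q) implies Box not q), w0   [neg-implies-rule on 3]
6. Box Box not (p or q), w0   [neg-implies-rule on 5]
7. not Box not q, w0   [neg-implies-rule on 5]
8. not q or r, w0   [Box-rule on 2 via w0Rw0]
9. Box not (p or q) implies not q, w0   [Box-rule on 4 via w0Rw0]
10. Box not (p or q), w0   [Box-rule on 6 via w0Rw0]
11. not (p or q), w0   [Box-rule on 10 via w0Rw0]
12. not p, w0   [neg-or-rule on 11]
13. not q, w0   [neg-or-rule on 11]
14. r, w0   [or-rule on 8 (branches; this branch)]
15. q, w1   [neg-Box-rule on 7: fresh world w1, w0Rw1]
16. not q or r, w1   [Box-rule on 2 via w0Rw1]
17. Box not (p or q) implies not q, w1   [Box-rule on 4 via w0Rw1]
18. Box not (p or q), w1   [Box-rule on 6 via w0Rw1]
19. not (p or q), w1   [Box-rule on 10 via w0Rw1]
20. not p, w1   [neg-or-rule on 19]
21. not q, w1   [neg-or-rule on 19]
Accessibility: w0Rw0, w0Rw1, w1Rw1
Branch closes: q and not q both at w1.
All branches of the tableau close; one closing branch shown above.

No, unsatisfiable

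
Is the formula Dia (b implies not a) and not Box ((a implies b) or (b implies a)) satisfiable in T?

Unsatisfiable

1. Dia (b implies not a) and not Box ((a implies b) or (b implies a)), 0
2. Dia (b implies not a), 0
3. not Box ((a implies b) or (b implies a)), 0
4. b implies not a, 1
5. not a, 1
6. not ((a implies b) or (b implies a)), 2
7. not (a implies b), 2
8. not (b implies a), 2
9. a, 2
10. not b, 2
11. b, 2
12. not a, 2
Accessibility: 0R0, 0R1, 0R2, 1R1, 2R2
Branch closes: b and not b both at 2.
Every branch closes; the branch above is one of them.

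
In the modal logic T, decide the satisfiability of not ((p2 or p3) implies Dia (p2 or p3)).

Unsatisfiable

1. not ((p2 or p3) implies Dia (p2 or p3)), u
2. p2 or p3, u
3. not Dia (p2 or p3), u
4. not (p2 or p3), u
5. not p2, u
6. not p3, u
7. p3, u
Accessibility: uRu
Branch closes: p3 and not p3 both at u.
Every branch closes; the branch above is one of them.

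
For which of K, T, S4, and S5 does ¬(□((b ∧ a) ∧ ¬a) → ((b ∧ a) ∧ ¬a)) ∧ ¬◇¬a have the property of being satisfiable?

K-tableau for the formula:
1. ¬(□((b ∧ a) ∧ ¬a) → ((b ∧ a) ∧ ¬a)) ∧ ¬◇¬a, 0
2. ¬(□((b ∧ a) ∧ ¬a) → ((b ∧ a) ∧ ¬a)), 0   [∧-rule on 1]
3. ¬◇¬a, 0   [∧-rule on 1]
4. □((b ∧ a) ∧ ¬a), 0   [¬→-rule on 2]
5. ¬((b ∧ a) ∧ ¬a), 0   [¬→-rule on 2]
6. a, 0   [¬∧-rule on 5 (branches; this branch)]
Complete open branch: satisfiable in K.
T-tableau for the formula:
1. ¬(□((b ∧ a) ∧ ¬a) → ((b ∧ a) ∧ ¬a)) ∧ ¬◇¬a, 0
2. ¬(□((b ∧ a) ∧ ¬a) → ((b ∧ a) ∧ ¬a)), 0   [∧-rule on 1]
3. ¬◇¬a, 0   [∧-rule on 1]
4. □((b ∧ a) ∧ ¬a), 0   [¬→-rule on 2]
5. ¬((b ∧ a) ∧ ¬a), 0   [¬→-rule on 2]
6. a, 0   [¬◇-rule on 3 via 0R0]
7. (b ∧ a) ∧ ¬a, 0   [□-rule on 4 via 0R0]
8. b ∧ a, 0   [∧-rule on 7]
9. ¬a, 0   [∧-rule on 7]
Accessibility: 0R0
Branch closes: a and ¬a both at 0.
Every branch closes (one shown): unsatisfiable in T, hence also in S4, S5 (every S4/S5-frame is a T-frame).

K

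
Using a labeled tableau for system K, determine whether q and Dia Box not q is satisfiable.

Satisfiable (open branch found)

1. q and Dia Box not q, 0
2. q, 0
3. Dia Box not q, 0
4. Box not q, 1
Accessibility: 0R1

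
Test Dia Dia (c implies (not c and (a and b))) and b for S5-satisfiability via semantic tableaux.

Satisfiable

1. Dia Dia (c implies (not c and (a and b))) and b, w0
2. Dia Dia (c implies (not c and (a and b))), w0
3. b, w0
4. Dia (c implies (not c and (a and b))), w1
5. c implies (not c and (a and b)), w2
6. not c and (a and b), w2
7. not c, w2
8. a and b, w2
9. a, w2
10. b, w2
Accessibility: w0Rw0, w0Rw1, w0Rw2, w1Rw0, w1Rw1, w1Rw2, w2Rw0, w2Rw1, w2Rw2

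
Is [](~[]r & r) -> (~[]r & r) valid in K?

Tableau for the negation ~([](~[]r & r) -> (~[]r & r)):
1. ~([](~[]r & r) -> (~[]r & r)), w0
2. [](~[]r & r), w0
3. ~(~[]r & r), w0
4. ~r, w0
The negation has an open branch (countermodel exists).

Invalid (countermodel exists)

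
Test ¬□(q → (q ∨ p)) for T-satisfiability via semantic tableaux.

Unsatisfiable (every branch closes)

1. ¬□(q → (q ∨ p)), w0
2. ¬(q → (q ∨ p)), w1
3. q, w1
4. ¬(q ∨ p), w1
5. ¬q, w1
6. ¬p, w1
Accessibility: w0Rw0, w0Rw1, w1Rw1
Branch closes: q and ¬q both at w1.
Every branch closes; the branch above is one of them.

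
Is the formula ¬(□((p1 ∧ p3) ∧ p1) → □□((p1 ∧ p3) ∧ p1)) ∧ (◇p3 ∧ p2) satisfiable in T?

Satisfiable (open branch found)

1. ¬(□((p1 ∧ p3) ∧ p1) → □□((p1 ∧ p3) ∧ p1)) ∧ (◇p3 ∧ p2), 0
2. ¬(□((p1 ∧ p3) ∧ p1) → □□((p1 ∧ p3) ∧ p1)), 0   [∧-rule on 1]
3. ◇p3 ∧ p2, 0   [∧-rule on 1]
4. □((p1 ∧ p3) ∧ p1), 0   [¬→-rule on 2]
5. ¬□□((p1 ∧ p3) ∧ p1), 0   [¬→-rule on 2]
6. ◇p3, 0   [∧-rule on 3]
7. p2, 0   [∧-rule on 3]
8. (p1 ∧ p3) ∧ p1, 0   [□-rule on 4 via 0R0]
9. p1 ∧ p3, 0   [∧-rule on 8]
10. p1, 0   [∧-rule on 8]
11. p3, 0   [∧-rule on 9]
12. ¬□((p1 ∧ p3) ∧ p1), 1   [¬□-rule on 5: fresh world 1, 0R1]
13. (p1 ∧ p3) ∧ p1, 1   [□-rule on 4 via 0R1]
14. p1 ∧ p3, 1   [∧-rule on 13]
15. p1, 1   [∧-rule on 13]
16. p3, 1   [∧-rule on 14]
17. p3, 2   [◇-rule on 6: fresh world 2, 0R2]
18. (p1 ∧ p3) ∧ p1, 2   [□-rule on 4 via 0R2]
19. p1 ∧ p3, 2   [∧-rule on 18]
20. p1, 2   [∧-rule on 18]
21. ¬((p1 ∧ p3) ∧ p1), 3   [¬□-rule on 12: fresh world 3, 1R3]
22. ¬p1, 3   [¬∧-rule on 21 (branches; this branch)]
Accessibility: 0R0, 0R1, 0R2, 1R1, 1R3, 2R2, 3R3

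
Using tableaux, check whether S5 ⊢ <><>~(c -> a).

Tableau for the negation ~<><>~(c -> a):
1. ~<><>~(c -> a), 0
2. ~<>~(c -> a), 0
3. c -> a, 0
4. a, 0
Accessibility: 0R0
The negation has an open branch (countermodel exists).

Not valid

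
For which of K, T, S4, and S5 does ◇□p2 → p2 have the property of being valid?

S4-tableau for the negation ¬(◇□p2 → p2):
1. ¬(◇□p2 → p2), w0
2. ◇□p2, w0
3. ¬p2, w0
4. □p2, w1
5. p2, w1
Accessibility: w0Rw0, w0Rw1, w1Rw1
Complete open branch: countermodel on an S4-frame, so not valid in S4, nor in K, T (the same frame is also a K-frame and a T-frame).
S5-tableau for the negation ¬(◇□p2 → p2):
1. ¬(◇□p2 → p2), w0
2. ◇□p2, w0
3. ¬p2, w0
4. □p2, w1
5. p2, w0
Accessibility: w0Rw0, w0Rw1, w1Rw0, w1Rw1
Branch closes: p2 and ¬p2 both at w0.
Every branch closes (one shown): valid in S5.

S5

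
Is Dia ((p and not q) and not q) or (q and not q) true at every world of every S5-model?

Tableau for the negation not (Dia ((p and not q) and not q) or (q and not q)):
1. not (Dia ((p and not q) and not q) or (q and not q)), u
2. not Dia ((p and not q) and not q), u   [neg-or-rule on 1]
3. not (q and not q), u   [neg-or-rule on 1]
4. not ((p and not q) and not q), u   [neg-Dia-rule on 2 via uRu]
5. q, u   [neg-and-rule on 3 (branches; this branch)]
Accessibility: uRu
The negation has an open branch (countermodel exists).

No, not valid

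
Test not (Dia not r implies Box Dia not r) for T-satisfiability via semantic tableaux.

Yes, satisfiable

1. not (Dia not r implies Box Dia not r), 0
2. Dia not r, 0
3. not Box Dia not r, 0
4. not r, 1
5. not Dia not r, 2
6. r, 2
Accessibility: 0R0, 0R1, 0R2, 1R1, 2R2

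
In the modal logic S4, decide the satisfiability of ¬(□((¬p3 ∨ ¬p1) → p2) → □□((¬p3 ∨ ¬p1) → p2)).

Unsatisfiable (every branch closes)

1. ¬(□((¬p3 ∨ ¬p1) → p2) → □□((¬p3 ∨ ¬p1) → p2)), 0
2. □((¬p3 ∨ ¬p1) → p2), 0
3. ¬□□((¬p3 ∨ ¬p1) → p2), 0
4. (¬p3 ∨ ¬p1) → p2, 0
5. ¬(¬p3 ∨ ¬p1), 0
6. p3, 0
7. p1, 0
8. ¬□((¬p3 ∨ ¬p1) → p2), 1
9. (¬p3 ∨ ¬p1) → p2, 1
10. ¬(¬p3 ∨ ¬p1), 1
11. p3, 1
12. p1, 1
13. ¬((¬p3 ∨ ¬p1) → p2), 2
14. ¬p3 ∨ ¬p1, 2
15. ¬p2, 2
16. (¬p3 ∨ ¬p1) → p2, 2
17. ¬p1, 2
18. ¬(¬p3 ∨ ¬p1), 2
19. p3, 2
20. p1, 2
Accessibility: 0R0, 0R1, 0R2, 1R1, 1R2, 2R2
Branch closes: p1 and ¬p1 both at 2.
(One branch shown.) All branches close.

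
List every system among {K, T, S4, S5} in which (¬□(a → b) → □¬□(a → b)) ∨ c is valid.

S5

S4-tableau for the negation ¬((¬□(a → b) → □¬□(a → b)) ∨ c):
1. ¬((¬□(a → b) → □¬□(a → b)) ∨ c), u
2. ¬(¬□(a → b) → □¬□(a → b)), u   [¬∨-rule on 1]
3. ¬c, u   [¬∨-rule on 1]
4. ¬□(a → b), u   [¬→-rule on 2]
5. ¬□¬□(a → b), u   [¬→-rule on 2]
6. ¬(a → b), v   [¬□-rule on 4: fresh world v, uRv]
7. a, v   [¬→-rule on 6]
8. ¬b, v   [¬→-rule on 6]
9. □(a → b), w   [¬□-rule on 5: fresh world w, uRw]
10. a → b, w   [□-rule on 9 via wRw]
11. b, w   [→-rule on 10 (branches; this branch)]
Accessibility: uRu, uRv, uRw, vRv, wRw
Complete open branch: countermodel on an S4-frame, so not valid in S4, nor in K, T (the same frame is also a K-frame and a T-frame).
S5-tableau for the negation ¬((¬□(a → b) → □¬□(a → b)) ∨ c):
1. ¬((¬□(a → b) → □¬□(a → b)) ∨ c), u
2. ¬(¬□(a → b) → □¬□(a → b)), u   [¬∨-rule on 1]
3. ¬c, u   [¬∨-rule on 1]
4. ¬□(a → b), u   [¬→-rule on 2]
5. ¬□¬□(a → b), u   [¬→-rule on 2]
6. ¬(a → b), v   [¬□-rule on 4: fresh world v, uRv]
7. a, v   [¬→-rule on 6]
8. ¬b, v   [¬→-rule on 6]
9. □(a → b), w   [¬□-rule on 5: fresh world w, uRw]
10. a → b, u   [□-rule on 9 via wRu]
11. a → b, v   [□-rule on 9 via wRv]
12. a → b, w   [□-rule on 9 via wRw]
13. b, u   [→-rule on 10 (branches; this branch)]
14. b, v   [→-rule on 11 (branches; this branch)]
Accessibility: uRu, uRv, uRw, vRu, vRv, vRw, wRu, wRv, wRw
Branch closes: b and ¬b both at v.
Every branch closes (one shown): valid in S5.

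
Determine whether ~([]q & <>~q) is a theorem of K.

Tableau for the negation []q & <>~q:
1. []q & <>~q, w0
2. []q, w0   [&-rule on 1]
3. <>~q, w0   [&-rule on 1]
4. ~q, w1   [<>-rule on 3: fresh world w1, w0Rw1]
5. q, w1   [[]-rule on 2 via w0Rw1]
Accessibility: w0Rw1
Branch closes: q and ~q both at w1.
Every branch of the negation's tableau closes; the branch above is one of them.

Yes, valid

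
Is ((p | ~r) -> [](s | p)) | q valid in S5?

No, not valid

Tableau for the negation ~(((p | ~r) -> [](s | p)) | q):
1. ~(((p | ~r) -> [](s | p)) | q), u
2. ~((p | ~r) -> [](s | p)), u
3. ~q, u
4. p | ~r, u
5. ~[](s | p), u
6. ~r, u
7. ~(s | p), v
8. ~s, v
9. ~p, v
Accessibility: uRu, uRv, vRu, vRv
The negation has an open branch (countermodel exists).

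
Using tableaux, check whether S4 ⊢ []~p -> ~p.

Tableau for the negation ~([]~p -> ~p):
1. ~([]~p -> ~p), u
2. []~p, u
3. p, u
4. ~p, u
Accessibility: uRu
Branch closes: p and ~p both at u.
All branches of the negation close; one closing branch shown above.

Valid in S4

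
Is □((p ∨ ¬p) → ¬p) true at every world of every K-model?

Not valid

Tableau for the negation ¬□((p ∨ ¬p) → ¬p):
1. ¬□((p ∨ ¬p) → ¬p), w0
2. ¬((p ∨ ¬p) → ¬p), w1   [¬□-rule on 1: fresh world w1, w0Rw1]
3. p ∨ ¬p, w1   [¬→-rule on 2]
4. p, w1   [¬→-rule on 2]
Accessibility: w0Rw1
The negation has an open branch (countermodel exists).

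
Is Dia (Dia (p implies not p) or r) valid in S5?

Not valid

Tableau for the negation not Dia (Dia (p implies not p) or r):
1. not Dia (Dia (p implies not p) or r), w0
2. not (Dia (p implies not p) or r), w0
3. not Dia (p implies not p), w0
4. not r, w0
5. not (p implies not p), w0
6. p, w0
Accessibility: w0Rw0
The negation has an open branch (countermodel exists).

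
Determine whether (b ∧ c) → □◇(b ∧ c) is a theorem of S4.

Tableau for the negation ¬((b ∧ c) → □◇(b ∧ c)):
1. ¬((b ∧ c) → □◇(b ∧ c)), w0
2. b ∧ c, w0
3. ¬□◇(b ∧ c), w0
4. b, w0
5. c, w0
6. ¬◇(b ∧ c), w1
7. ¬(b ∧ c), w1
8. ¬c, w1
Accessibility: w0Rw0, w0Rw1, w1Rw1
The negation has an open branch (countermodel exists).

No, not valid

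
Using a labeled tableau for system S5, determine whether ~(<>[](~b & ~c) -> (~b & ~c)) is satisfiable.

No, unsatisfiable

1. ~(<>[](~b & ~c) -> (~b & ~c)), 0
2. <>[](~b & ~c), 0
3. ~(~b & ~c), 0
4. c, 0
5. [](~b & ~c), 1
6. ~b & ~c, 0
7. ~b, 0
8. ~c, 0
Accessibility: 0R0, 0R1, 1R0, 1R1
Branch closes: c and ~c both at 0.
Every branch closes; the branch above is one of them.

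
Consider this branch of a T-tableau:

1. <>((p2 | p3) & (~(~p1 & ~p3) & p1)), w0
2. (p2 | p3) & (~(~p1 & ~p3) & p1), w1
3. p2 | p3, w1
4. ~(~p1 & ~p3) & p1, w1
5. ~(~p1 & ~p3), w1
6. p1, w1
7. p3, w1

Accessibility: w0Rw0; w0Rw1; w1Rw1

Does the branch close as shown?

No atom appears with both signs at the same world.

No, open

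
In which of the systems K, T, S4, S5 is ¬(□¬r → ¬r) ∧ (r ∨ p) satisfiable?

K-tableau for the formula:
1. ¬(□¬r → ¬r) ∧ (r ∨ p), u
2. ¬(□¬r → ¬r), u   [∧-rule on 1]
3. r ∨ p, u   [∧-rule on 1]
4. □¬r, u   [¬→-rule on 2]
5. r, u   [¬→-rule on 2]
6. p, u   [∨-rule on 3 (branches; this branch)]
Complete open branch: satisfiable in K.
T-tableau for the formula:
1. ¬(□¬r → ¬r) ∧ (r ∨ p), u
2. ¬(□¬r → ¬r), u   [∧-rule on 1]
3. r ∨ p, u   [∧-rule on 1]
4. □¬r, u   [¬→-rule on 2]
5. r, u   [¬→-rule on 2]
6. ¬r, u   [□-rule on 4 via uRu]
Accessibility: uRu
Branch closes: r and ¬r both at u.
Every branch closes (one shown): unsatisfiable in T, hence also in S4, S5 (every S4/S5-frame is a T-frame).

K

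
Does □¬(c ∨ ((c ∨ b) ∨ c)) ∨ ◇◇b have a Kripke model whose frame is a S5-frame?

1. □¬(c ∨ ((c ∨ b) ∨ c)) ∨ ◇◇b, w0
2. ◇◇b, w0
3. ◇b, w1
4. b, w2
Accessibility: w0Rw0, w0Rw1, w0Rw2, w1Rw0, w1Rw1, w1Rw2, w2Rw0, w2Rw1, w2Rw2

Satisfiable (open branch found)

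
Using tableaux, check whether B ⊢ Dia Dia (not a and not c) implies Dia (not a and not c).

No, not valid

Tableau for the negation not (Dia Dia (not a and not c) implies Dia (not a and not c)):
1. not (Dia Dia (not a and not c) implies Dia (not a and not c)), w0
2. Dia Dia (not a and not c), w0
3. not Dia (not a and not c), w0
4. not (not a and not c), w0
5. c, w0
6. Dia (not a and not c), w1
7. not (not a and not c), w1
8. c, w1
9. not a and not c, w2
10. not a, w2
11. not c, w2
Accessibility: w0Rw0, w0Rw1, w1Rw0, w1Rw1, w1Rw2, w2Rw1, w2Rw2
The negation has an open branch (countermodel exists).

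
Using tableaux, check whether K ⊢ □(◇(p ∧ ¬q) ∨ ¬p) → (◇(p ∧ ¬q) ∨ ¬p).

Invalid (countermodel exists)

Tableau for the negation ¬(□(◇(p ∧ ¬q) ∨ ¬p) → (◇(p ∧ ¬q) ∨ ¬p)):
1. ¬(□(◇(p ∧ ¬q) ∨ ¬p) → (◇(p ∧ ¬q) ∨ ¬p)), w0
2. □(◇(p ∧ ¬q) ∨ ¬p), w0
3. ¬(◇(p ∧ ¬q) ∨ ¬p), w0
4. ¬◇(p ∧ ¬q), w0
5. p, w0
The negation has an open branch (countermodel exists).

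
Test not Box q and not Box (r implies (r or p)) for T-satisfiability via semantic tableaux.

1. not Box q and not Box (r implies (r or p)), 0
2. not Box q, 0
3. not Box (r implies (r or p)), 0
4. not q, 1
5. not (r implies (r or p)), 2
6. r, 2
7. not (r or p), 2
8. not r, 2
9. not p, 2
Accessibility: 0R0, 0R1, 0R2, 1R1, 2R2
Branch closes: r and not r both at 2.
All branches of the tableau close; one closing branch shown above.

No, unsatisfiable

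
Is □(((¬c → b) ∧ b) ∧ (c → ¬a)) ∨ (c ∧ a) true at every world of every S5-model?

Tableau for the negation ¬(□(((¬c → b) ∧ b) ∧ (c → ¬a)) ∨ (c ∧ a)):
1. ¬(□(((¬c → b) ∧ b) ∧ (c → ¬a)) ∨ (c ∧ a)), 0
2. ¬□(((¬c → b) ∧ b) ∧ (c → ¬a)), 0
3. ¬(c ∧ a), 0
4. ¬a, 0
5. ¬(((¬c → b) ∧ b) ∧ (c → ¬a)), 1
6. ¬(c → ¬a), 1
7. c, 1
8. a, 1
Accessibility: 0R0, 0R1, 1R0, 1R1
The negation has an open branch (countermodel exists).

No, not valid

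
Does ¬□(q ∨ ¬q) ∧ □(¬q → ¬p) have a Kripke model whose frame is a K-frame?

Unsatisfiable

1. ¬□(q ∨ ¬q) ∧ □(¬q → ¬p), w0
2. ¬□(q ∨ ¬q), w0   [∧-rule on 1]
3. □(¬q → ¬p), w0   [∧-rule on 1]
4. ¬(q ∨ ¬q), w1   [¬□-rule on 2: fresh world w1, w0Rw1]
5. ¬q, w1   [¬∨-rule on 4]
6. q, w1   [¬∨-rule on 4]
Accessibility: w0Rw1
Branch closes: q and ¬q both at w1.
(One branch shown.) All branches close.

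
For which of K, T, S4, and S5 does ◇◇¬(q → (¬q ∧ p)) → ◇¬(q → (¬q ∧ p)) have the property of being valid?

S4, S5

T-tableau for the negation ¬(◇◇¬(q → (¬q ∧ p)) → ◇¬(q → (¬q ∧ p))):
1. ¬(◇◇¬(q → (¬q ∧ p)) → ◇¬(q → (¬q ∧ p))), 0
2. ◇◇¬(q → (¬q ∧ p)), 0
3. ¬◇¬(q → (¬q ∧ p)), 0
4. q → (¬q ∧ p), 0
5. ¬q ∧ p, 0
6. ¬q, 0
7. p, 0
8. ◇¬(q → (¬q ∧ p)), 1
9. q → (¬q ∧ p), 1
10. ¬q ∧ p, 1
11. ¬q, 1
12. p, 1
13. ¬(q → (¬q ∧ p)), 2
14. q, 2
15. ¬(¬q ∧ p), 2
16. ¬p, 2
Accessibility: 0R0, 0R1, 1R1, 1R2, 2R2
Complete open branch: countermodel on a T-frame, so not valid in T, nor in K (the same frame is also a K-frame).
S4-tableau for the negation ¬(◇◇¬(q → (¬q ∧ p)) → ◇¬(q → (¬q ∧ p))):
1. ¬(◇◇¬(q → (¬q ∧ p)) → ◇¬(q → (¬q ∧ p))), 0
2. ◇◇¬(q → (¬q ∧ p)), 0
3. ¬◇¬(q → (¬q ∧ p)), 0
4. q → (¬q ∧ p), 0
5. ¬q ∧ p, 0
6. ¬q, 0
7. p, 0
8. ◇¬(q → (¬q ∧ p)), 1
9. q → (¬q ∧ p), 1
10. ¬q ∧ p, 1
11. ¬q, 1
12. p, 1
13. ¬(q → (¬q ∧ p)), 2
14. q, 2
15. ¬(¬q ∧ p), 2
16. q → (¬q ∧ p), 2
17. ¬p, 2
18. ¬q ∧ p, 2
19. ¬q, 2
20. p, 2
Accessibility: 0R0, 0R1, 0R2, 1R1, 1R2, 2R2
Branch closes: q and ¬q both at 2.
Every branch closes (one shown): valid in S4, hence also in S5 (every theorem of S4 is a theorem of S5).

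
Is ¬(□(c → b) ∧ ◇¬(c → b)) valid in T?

Valid

Tableau for the negation □(c → b) ∧ ◇¬(c → b):
1. □(c → b) ∧ ◇¬(c → b), w0
2. □(c → b), w0
3. ◇¬(c → b), w0
4. c → b, w0
5. b, w0
6. ¬(c → b), w1
7. c, w1
8. ¬b, w1
9. c → b, w1
10. b, w1
Accessibility: w0Rw0, w0Rw1, w1Rw1
Branch closes: b and ¬b both at w1.
Every branch of the negation's tableau closes; the branch above is one of them.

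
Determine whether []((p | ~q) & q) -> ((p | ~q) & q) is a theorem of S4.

Tableau for the negation ~([]((p | ~q) & q) -> ((p | ~q) & q)):
1. ~([]((p | ~q) & q) -> ((p | ~q) & q)), u
2. []((p | ~q) & q), u   [~->-rule on 1]
3. ~((p | ~q) & q), u   [~->-rule on 1]
4. (p | ~q) & q, u   [[]-rule on 2 via uRu]
5. p | ~q, u   [&-rule on 4]
6. q, u   [&-rule on 4]
7. ~(p | ~q), u   [~&-rule on 3 (branches; this branch)]
8. ~p, u   [~|-rule on 7]
9. ~q, u   [|-rule on 5 (branches; this branch)]
Accessibility: uRu
Branch closes: q and ~q both at u.
Every branch of the negation's tableau closes; the branch above is one of them.

Valid in S4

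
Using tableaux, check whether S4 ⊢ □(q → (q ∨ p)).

Tableau for the negation ¬□(q → (q ∨ p)):
1. ¬□(q → (q ∨ p)), u
2. ¬(q → (q ∨ p)), v
3. q, v
4. ¬(q ∨ p), v
5. ¬q, v
6. ¬p, v
Accessibility: uRu, uRv, vRv
Branch closes: q and ¬q both at v.
All branches of the negation close; one closing branch shown above.

Valid in S4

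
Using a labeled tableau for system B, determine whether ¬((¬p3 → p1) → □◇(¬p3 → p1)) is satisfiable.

1. ¬((¬p3 → p1) → □◇(¬p3 → p1)), w0
2. ¬p3 → p1, w0
3. ¬□◇(¬p3 → p1), w0
4. p1, w0
5. ¬◇(¬p3 → p1), w1
6. ¬(¬p3 → p1), w0
7. ¬p3, w0
8. ¬p1, w0
Accessibility: w0Rw0, w0Rw1, w1Rw0, w1Rw1
Branch closes: p1 and ¬p1 both at w0.
(One branch shown.) All branches close.

Unsatisfiable (every branch closes)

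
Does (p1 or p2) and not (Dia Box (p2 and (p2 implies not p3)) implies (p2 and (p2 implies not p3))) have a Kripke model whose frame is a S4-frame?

1. (p1 or p2) and not (Dia Box (p2 and (p2 implies not p3)) implies (p2 and (p2 implies not p3))), 0
2. p1 or p2, 0   [and-rule on 1]
3. not (Dia Box (p2 and (p2 implies not p3)) implies (p2 and (p2 implies not p3))), 0   [and-rule on 1]
4. Dia Box (p2 and (p2 implies not p3)), 0   [neg-implies-rule on 3]
5. not (p2 and (p2 implies not p3)), 0   [neg-implies-rule on 3]
6. p2, 0   [or-rule on 2 (branches; this branch)]
7. not (p2 implies not p3), 0   [neg-and-rule on 5 (branches; this branch)]
8. p3, 0   [neg-implies-rule on 7]
9. Box (p2 and (p2 implies not p3)), 1   [Dia-rule on 4: fresh world 1, 0R1]
10. p2 and (p2 implies not p3), 1   [Box-rule on 9 via 1R1]
11. p2, 1   [and-rule on 10]
12. p2 implies not p3, 1   [and-rule on 10]
13. not p3, 1   [implies-rule on 12 (branches; this branch)]
Accessibility: 0R0, 0R1, 1R1

Satisfiable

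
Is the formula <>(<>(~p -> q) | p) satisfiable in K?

Satisfiable

1. <>(<>(~p -> q) | p), w0
2. <>(~p -> q) | p, w1
3. p, w1
Accessibility: w0Rw1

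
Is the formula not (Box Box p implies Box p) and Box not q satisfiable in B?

Unsatisfiable

1. not (Box Box p implies Box p) and Box not q, 0
2. not (Box Box p implies Box p), 0
3. Box not q, 0
4. Box Box p, 0
5. not Box p, 0
6. not q, 0
7. Box p, 0
8. p, 0
9. not p, 1
10. not q, 1
11. Box p, 1
12. p, 1
Accessibility: 0R0, 0R1, 1R0, 1R1
Branch closes: p and not p both at 1.
All branches of the tableau close; one closing branch shown above.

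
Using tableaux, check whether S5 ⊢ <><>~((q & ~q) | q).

Tableau for the negation ~<><>~((q & ~q) | q):
1. ~<><>~((q & ~q) | q), w0
2. ~<>~((q & ~q) | q), w0
3. (q & ~q) | q, w0
4. q, w0
Accessibility: w0Rw0
The negation has an open branch (countermodel exists).

No, not valid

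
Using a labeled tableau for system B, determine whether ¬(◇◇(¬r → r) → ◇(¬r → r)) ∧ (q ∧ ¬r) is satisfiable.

1. ¬(◇◇(¬r → r) → ◇(¬r → r)) ∧ (q ∧ ¬r), w0
2. ¬(◇◇(¬r → r) → ◇(¬r → r)), w0   [∧-rule on 1]
3. q ∧ ¬r, w0   [∧-rule on 1]
4. ◇◇(¬r → r), w0   [¬→-rule on 2]
5. ¬◇(¬r → r), w0   [¬→-rule on 2]
6. q, w0   [∧-rule on 3]
7. ¬r, w0   [∧-rule on 3]
8. ¬(¬r → r), w0   [¬◇-rule on 5 via w0Rw0]
9. ◇(¬r → r), w1   [◇-rule on 4: fresh world w1, w0Rw1]
10. ¬(¬r → r), w1   [¬◇-rule on 5 via w0Rw1]
11. ¬r, w1   [¬→-rule on 10]
12. ¬r → r, w2   [◇-rule on 9: fresh world w2, w1Rw2]
13. r, w2   [→-rule on 12 (branches; this branch)]
Accessibility: w0Rw0, w0Rw1, w1Rw0, w1Rw1, w1Rw2, w2Rw1, w2Rw2

Yes, satisfiable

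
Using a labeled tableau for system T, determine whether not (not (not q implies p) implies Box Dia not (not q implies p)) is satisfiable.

1. not (not (not q implies p) implies Box Dia not (not q implies p)), u
2. not (not q implies p), u
3. not Box Dia not (not q implies p), u
4. not q, u
5. not p, u
6. not Dia not (not q implies p), v
7. not q implies p, v
8. p, v
Accessibility: uRu, uRv, vRv

Satisfiable (open branch found)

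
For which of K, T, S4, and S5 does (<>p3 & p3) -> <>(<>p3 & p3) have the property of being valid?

T, S4, S5

K-tableau for the negation ~((<>p3 & p3) -> <>(<>p3 & p3)):
1. ~((<>p3 & p3) -> <>(<>p3 & p3)), u
2. <>p3 & p3, u
3. ~<>(<>p3 & p3), u
4. <>p3, u
5. p3, u
6. p3, v
7. ~(<>p3 & p3), v
8. ~<>p3, v
Accessibility: uRv
Complete open branch: countermodel on a K-frame, so not valid in K.
T-tableau for the negation ~((<>p3 & p3) -> <>(<>p3 & p3)):
1. ~((<>p3 & p3) -> <>(<>p3 & p3)), u
2. <>p3 & p3, u
3. ~<>(<>p3 & p3), u
4. <>p3, u
5. p3, u
6. ~(<>p3 & p3), u
7. ~<>p3, u
8. ~p3, u
Accessibility: uRu
Branch closes: p3 and ~p3 both at u.
Every branch closes (one shown): valid in T, hence also in S4, S5 (every theorem of T is a theorem of S4 and S5).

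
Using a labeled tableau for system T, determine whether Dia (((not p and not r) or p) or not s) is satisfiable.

1. Dia (((not p and not r) or p) or not s), u
2. ((not p and not r) or p) or not s, v
3. not s, v
Accessibility: uRu, uRv, vRv

Satisfiable (open branch found)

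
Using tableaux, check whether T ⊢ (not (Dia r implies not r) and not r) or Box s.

No, not valid

Tableau for the negation not ((not (Dia r implies not r) and not r) or Box s):
1. not ((not (Dia r implies not r) and not r) or Box s), u
2. not (not (Dia r implies not r) and not r), u
3. not Box s, u
4. r, u
5. not s, v
Accessibility: uRu, uRv, vRv
The negation has an open branch (countermodel exists).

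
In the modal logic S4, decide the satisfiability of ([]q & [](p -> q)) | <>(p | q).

Yes, satisfiable

1. ([]q & [](p -> q)) | <>(p | q), u
2. <>(p | q), u   [|-rule on 1 (branches; this branch)]
3. p | q, v   [<>-rule on 2: fresh world v, uRv]
4. q, v   [|-rule on 3 (branches; this branch)]
Accessibility: uRu, uRv, vRv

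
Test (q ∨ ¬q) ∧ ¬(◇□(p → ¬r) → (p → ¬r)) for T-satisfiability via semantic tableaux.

1. (q ∨ ¬q) ∧ ¬(◇□(p → ¬r) → (p → ¬r)), w0
2. q ∨ ¬q, w0
3. ¬(◇□(p → ¬r) → (p → ¬r)), w0
4. ◇□(p → ¬r), w0
5. ¬(p → ¬r), w0
6. p, w0
7. r, w0
8. ¬q, w0
9. □(p → ¬r), w1
10. p → ¬r, w1
11. ¬r, w1
Accessibility: w0Rw0, w0Rw1, w1Rw1

Satisfiable (open branch found)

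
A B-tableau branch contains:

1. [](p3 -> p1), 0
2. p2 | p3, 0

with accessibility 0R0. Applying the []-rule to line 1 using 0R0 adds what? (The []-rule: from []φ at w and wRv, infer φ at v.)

p3 -> p1, 0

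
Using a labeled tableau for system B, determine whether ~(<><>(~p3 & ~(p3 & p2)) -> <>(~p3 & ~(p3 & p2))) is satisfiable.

1. ~(<><>(~p3 & ~(p3 & p2)) -> <>(~p3 & ~(p3 & p2))), 0
2. <><>(~p3 & ~(p3 & p2)), 0   [~->-rule on 1]
3. ~<>(~p3 & ~(p3 & p2)), 0   [~->-rule on 1]
4. ~(~p3 & ~(p3 & p2)), 0   [~<>-rule on 3 via 0R0]
5. p3 & p2, 0   [~&-rule on 4 (branches; this branch)]
6. p3, 0   [&-rule on 5]
7. p2, 0   [&-rule on 5]
8. <>(~p3 & ~(p3 & p2)), 1   [<>-rule on 2: fresh world 1, 0R1]
9. ~(~p3 & ~(p3 & p2)), 1   [~<>-rule on 3 via 0R1]
10. p3 & p2, 1   [~&-rule on 9 (branches; this branch)]
11. p3, 1   [&-rule on 10]
12. p2, 1   [&-rule on 10]
13. ~p3 & ~(p3 & p2), 2   [<>-rule on 8: fresh world 2, 1R2]
14. ~p3, 2   [&-rule on 13]
15. ~(p3 & p2), 2   [&-rule on 13]
16. ~p2, 2   [~&-rule on 15 (branches; this branch)]
Accessibility: 0R0, 0R1, 1R0, 1R1, 1R2, 2R1, 2R2

Satisfiable (open branch found)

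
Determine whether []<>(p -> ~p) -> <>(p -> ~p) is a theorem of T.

Tableau for the negation ~([]<>(p -> ~p) -> <>(p -> ~p)):
1. ~([]<>(p -> ~p) -> <>(p -> ~p)), w0
2. []<>(p -> ~p), w0
3. ~<>(p -> ~p), w0
4. <>(p -> ~p), w0
5. ~(p -> ~p), w0
6. p, w0
7. p -> ~p, w1
8. <>(p -> ~p), w1
9. ~(p -> ~p), w1
10. p, w1
11. ~p, w1
Accessibility: w0Rw0, w0Rw1, w1Rw1
Branch closes: p and ~p both at w1.
All branches of the negation close; one closing branch shown above.

Valid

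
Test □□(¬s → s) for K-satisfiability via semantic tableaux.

1. □□(¬s → s), w0

Satisfiable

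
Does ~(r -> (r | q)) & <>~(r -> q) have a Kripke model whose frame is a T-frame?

No, unsatisfiable

1. ~(r -> (r | q)) & <>~(r -> q), u
2. ~(r -> (r | q)), u
3. <>~(r -> q), u
4. r, u
5. ~(r | q), u
6. ~r, u
7. ~q, u
Accessibility: uRu
Branch closes: r and ~r both at u.
All branches of the tableau close; one closing branch shown above.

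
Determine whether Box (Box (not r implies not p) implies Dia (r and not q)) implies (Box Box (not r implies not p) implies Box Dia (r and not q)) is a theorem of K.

Tableau for the negation not (Box (Box (not r implies not p) implies Dia (r and not q)) implies (Box Box (not r implies not p) implies Box Dia (r and not q))):
1. not (Box (Box (not r implies not p) implies Dia (r and not q)) implies (Box Box (not r implies not p) implies Box Dia (r and not q))), 0
2. Box (Box (not r implies not p) implies Dia (r and not q)), 0
3. not (Box Box (not r implies not p) implies Box Dia (r and not q)), 0
4. Box Box (not r implies not p), 0
5. not Box Dia (r and not q), 0
6. not Dia (r and not q), 1
7. Box (not r implies not p) implies Dia (r and not q), 1
8. Box (not r implies not p), 1
9. not Box (not r implies not p), 1
10. not (not r implies not p), 2
11. not r, 2
12. p, 2
13. not (r and not q), 2
14. not r implies not p, 2
15. q, 2
16. not p, 2
Accessibility: 0R1, 1R2
Branch closes: p and not p both at 2.
All branches of the negation close; one closing branch shown above.

Valid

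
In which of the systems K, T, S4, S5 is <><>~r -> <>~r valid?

S4, S5

T-tableau for the negation ~(<><>~r -> <>~r):
1. ~(<><>~r -> <>~r), u
2. <><>~r, u
3. ~<>~r, u
4. r, u
5. <>~r, v
6. r, v
7. ~r, w
Accessibility: uRu, uRv, vRv, vRw, wRw
Complete open branch: countermodel on a T-frame, so not valid in T, nor in K (the same frame is also a K-frame).
S4-tableau for the negation ~(<><>~r -> <>~r):
1. ~(<><>~r -> <>~r), u
2. <><>~r, u
3. ~<>~r, u
4. r, u
5. <>~r, v
6. r, v
7. ~r, w
8. r, w
Accessibility: uRu, uRv, uRw, vRv, vRw, wRw
Branch closes: r and ~r both at w.
Every branch closes (one shown): valid in S4, hence also in S5 (every theorem of S4 is a theorem of S5).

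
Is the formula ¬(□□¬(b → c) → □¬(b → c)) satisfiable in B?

1. ¬(□□¬(b → c) → □¬(b → c)), w0
2. □□¬(b → c), w0
3. ¬□¬(b → c), w0
4. □¬(b → c), w0
5. ¬(b → c), w0
6. b, w0
7. ¬c, w0
8. b → c, w1
9. □¬(b → c), w1
10. ¬(b → c), w1
11. b, w1
12. ¬c, w1
13. c, w1
Accessibility: w0Rw0, w0Rw1, w1Rw0, w1Rw1
Branch closes: c and ¬c both at w1.
All branches of the tableau close; one closing branch shown above.

No, unsatisfiable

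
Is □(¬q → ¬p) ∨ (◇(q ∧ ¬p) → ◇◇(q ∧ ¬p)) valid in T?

Tableau for the negation ¬(□(¬q → ¬p) ∨ (◇(q ∧ ¬p) → ◇◇(q ∧ ¬p))):
1. ¬(□(¬q → ¬p) ∨ (◇(q ∧ ¬p) → ◇◇(q ∧ ¬p))), 0
2. ¬□(¬q → ¬p), 0   [¬∨-rule on 1]
3. ¬(◇(q ∧ ¬p) → ◇◇(q ∧ ¬p)), 0   [¬∨-rule on 1]
4. ◇(q ∧ ¬p), 0   [¬→-rule on 3]
5. ¬◇◇(q ∧ ¬p), 0   [¬→-rule on 3]
6. ¬◇(q ∧ ¬p), 0   [¬◇-rule on 5 via 0R0]
7. ¬(q ∧ ¬p), 0   [¬◇-rule on 6 via 0R0]
8. p, 0   [¬∧-rule on 7 (branches; this branch)]
9. ¬(¬q → ¬p), 1   [¬□-rule on 2: fresh world 1, 0R1]
10. ¬q, 1   [¬→-rule on 9]
11. p, 1   [¬→-rule on 9]
12. ¬◇(q ∧ ¬p), 1   [¬◇-rule on 5 via 0R1]
13. ¬(q ∧ ¬p), 1   [¬◇-rule on 6 via 0R1]
14. q ∧ ¬p, 2   [◇-rule on 4: fresh world 2, 0R2]
15. q, 2   [∧-rule on 14]
16. ¬p, 2   [∧-rule on 14]
17. ¬◇(q ∧ ¬p), 2   [¬◇-rule on 5 via 0R2]
18. ¬(q ∧ ¬p), 2   [¬◇-rule on 6 via 0R2]
19. p, 2   [¬∧-rule on 18 (branches; this branch)]
Accessibility: 0R0, 0R1, 0R2, 1R1, 2R2
Branch closes: p and ¬p both at 2.
Every branch of the negation's tableau closes; the branch above is one of them.

Yes, valid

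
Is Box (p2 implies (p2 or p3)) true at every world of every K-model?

Tableau for the negation not Box (p2 implies (p2 or p3)):
1. not Box (p2 implies (p2 or p3)), w0
2. not (p2 implies (p2 or p3)), w1
3. p2, w1
4. not (p2 or p3), w1
5. not p2, w1
6. not p3, w1
Accessibility: w0Rw1
Branch closes: p2 and not p2 both at w1.
Every branch of the negation's tableau closes; the branch above is one of them.

Valid in K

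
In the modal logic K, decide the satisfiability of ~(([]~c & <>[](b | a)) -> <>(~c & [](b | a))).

1. ~(([]~c & <>[](b | a)) -> <>(~c & [](b | a))), w0
2. []~c & <>[](b | a), w0
3. ~<>(~c & [](b | a)), w0
4. []~c, w0
5. <>[](b | a), w0
6. [](b | a), w1
7. ~(~c & [](b | a)), w1
8. ~c, w1
9. ~[](b | a), w1
10. ~(b | a), w2
11. ~b, w2
12. ~a, w2
13. b | a, w2
14. a, w2
Accessibility: w0Rw1, w1Rw2
Branch closes: a and ~a both at w2.
All branches of the tableau close; one closing branch shown above.

Unsatisfiable (every branch closes)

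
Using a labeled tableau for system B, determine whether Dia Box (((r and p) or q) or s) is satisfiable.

Satisfiable (open branch found)

1. Dia Box (((r and p) or q) or s), u
2. Box (((r and p) or q) or s), v
3. ((r and p) or q) or s, u
4. ((r and p) or q) or s, v
5. s, u
6. s, v
Accessibility: uRu, uRv, vRu, vRv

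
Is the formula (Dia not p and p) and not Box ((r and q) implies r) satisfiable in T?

No, unsatisfiable

1. (Dia not p and p) and not Box ((r and q) implies r), 0
2. Dia not p and p, 0
3. not Box ((r and q) implies r), 0
4. Dia not p, 0
5. p, 0
6. not ((r and q) implies r), 1
7. r and q, 1
8. not r, 1
9. r, 1
10. q, 1
Accessibility: 0R0, 0R1, 1R1
Branch closes: r and not r both at 1.
Every branch closes; the branch above is one of them.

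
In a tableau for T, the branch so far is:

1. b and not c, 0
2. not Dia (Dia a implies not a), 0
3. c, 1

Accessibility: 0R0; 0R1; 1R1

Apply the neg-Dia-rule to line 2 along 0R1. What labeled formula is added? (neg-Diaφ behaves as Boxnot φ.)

not (Dia a implies not a), 1

neg-Diaφ behaves as Boxnot φ: propagate the negated body to each accessible world.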